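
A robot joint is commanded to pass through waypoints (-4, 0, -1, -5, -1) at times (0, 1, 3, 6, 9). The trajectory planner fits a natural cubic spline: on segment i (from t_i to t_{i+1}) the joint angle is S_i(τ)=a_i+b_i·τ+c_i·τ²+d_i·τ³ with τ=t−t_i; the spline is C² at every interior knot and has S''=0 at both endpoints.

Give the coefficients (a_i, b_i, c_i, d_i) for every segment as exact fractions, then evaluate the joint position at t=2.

  seg 0: a=-4 b=19/4 c=0 d=-3/4
  seg 1: a=0 b=5/2 c=-9/4 d=3/8
  seg 2: a=-1 b=-2 c=0 d=2/27
  seg 3: a=-5 b=0 c=2/3 d=-2/27
S(2) = 5/8

Δ: Δ0=4, Δ1=-1/2, Δ2=-4/3, Δ3=4/3
row 1: diag=6, rhs=-27; c'=1/3, d'=-9/2
row 2: denom=10−2·1/3=28/3; d'=(-5−2·-9/2)/(28/3)=3/7
row 3: denom=12−3·9/28=309/28; d'=(16−3·3/7)/(309/28)=4/3
back: M3=4/3
back: M2=3/7−9/28·4/3=0
back: M1=-9/2−1/3·0=-9/2
M: M0=0, M1=-9/2, M2=0, M3=4/3, M4=0
seg 0: a=-4, c=M0/2=0, d=(M1−M0)/(6·1)=-3/4, b=Δ0−h0·(2M0+M1)/6=19/4
seg 1: a=0, c=M1/2=-9/4, d=(M2−M1)/(6·2)=3/8, b=Δ1−h1·(2M1+M2)/6=5/2
seg 2: a=-1, c=M2/2=0, d=(M3−M2)/(6·3)=2/27, b=Δ2−h2·(2M2+M3)/6=-2
seg 3: a=-5, c=M3/2=2/3, d=(M4−M3)/(6·3)=-2/27, b=Δ3−h3·(2M3+M4)/6=0
t_q=2 → seg 1, τ=1; S=0+5/2·τ+-9/4·τ²+3/8·τ³=5/8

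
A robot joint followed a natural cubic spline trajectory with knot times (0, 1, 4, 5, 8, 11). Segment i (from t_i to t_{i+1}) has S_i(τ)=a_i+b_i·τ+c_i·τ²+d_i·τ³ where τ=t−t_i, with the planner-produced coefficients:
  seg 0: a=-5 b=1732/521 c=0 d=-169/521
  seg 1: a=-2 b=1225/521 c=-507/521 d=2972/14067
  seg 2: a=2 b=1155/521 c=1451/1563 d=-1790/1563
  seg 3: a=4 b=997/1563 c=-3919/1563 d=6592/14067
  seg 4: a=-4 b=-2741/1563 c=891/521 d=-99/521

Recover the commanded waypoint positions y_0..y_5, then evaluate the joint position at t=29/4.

y_0 = S_0(0) = a_0 = -5
y_1 = S_1(0) = a_1 = -2
y_2 = S_2(0) = a_2 = 2
y_3 = S_3(0) = a_3 = 4
y_4 = S_4(0) = a_4 = -4
y_5 = S_4(3) = 1
t_q=29/4 is in segment 3 (τ=9/4); S_3(τ)=-16009/8336

y_0=-5 y_1=-2 y_2=2 y_3=4 y_4=-4 y_5=1
S(29/4) = -16009/8336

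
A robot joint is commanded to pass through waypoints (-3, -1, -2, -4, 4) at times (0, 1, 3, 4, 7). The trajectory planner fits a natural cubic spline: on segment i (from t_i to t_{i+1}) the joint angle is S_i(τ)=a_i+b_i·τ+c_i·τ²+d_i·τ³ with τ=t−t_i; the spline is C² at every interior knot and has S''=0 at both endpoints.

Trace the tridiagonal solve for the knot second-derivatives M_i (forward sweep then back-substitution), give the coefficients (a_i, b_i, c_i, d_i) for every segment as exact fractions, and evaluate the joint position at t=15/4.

  seg 0: a=-3 b=701/300 c=0 d=-101/300
  seg 1: a=-1 b=199/150 c=-101/100 d=29/600
  seg 2: a=-2 b=-32/15 c=-18/25 d=64/75
  seg 3: a=-4 b=-76/75 c=46/25 d=-46/225
S(15/4) = -729/200

Δ: Δ0=2, Δ1=-1/2, Δ2=-2, Δ3=8/3
row 1: diag=6, rhs=-15; c'=1/3, d'=-5/2
row 2: denom=6−2·1/3=16/3; d'=(-9−2·-5/2)/(16/3)=-3/4
row 3: denom=8−1·3/16=125/16; d'=(28−1·-3/4)/(125/16)=92/25
back: M3=92/25
back: M2=-3/4−3/16·92/25=-36/25
back: M1=-5/2−1/3·-36/25=-101/50
M: M0=0, M1=-101/50, M2=-36/25, M3=92/25, M4=0
seg 0: a=-3, c=M0/2=0, d=(M1−M0)/(6·1)=-101/300, b=Δ0−h0·(2M0+M1)/6=701/300
seg 1: a=-1, c=M1/2=-101/100, d=(M2−M1)/(6·2)=29/600, b=Δ1−h1·(2M1+M2)/6=199/150
seg 2: a=-2, c=M2/2=-18/25, d=(M3−M2)/(6·1)=64/75, b=Δ2−h2·(2M2+M3)/6=-32/15
seg 3: a=-4, c=M3/2=46/25, d=(M4−M3)/(6·3)=-46/225, b=Δ3−h3·(2M3+M4)/6=-76/75
t_q=15/4 → seg 2, τ=3/4; S=-2+-32/15·τ+-18/25·τ²+64/75·τ³=-729/200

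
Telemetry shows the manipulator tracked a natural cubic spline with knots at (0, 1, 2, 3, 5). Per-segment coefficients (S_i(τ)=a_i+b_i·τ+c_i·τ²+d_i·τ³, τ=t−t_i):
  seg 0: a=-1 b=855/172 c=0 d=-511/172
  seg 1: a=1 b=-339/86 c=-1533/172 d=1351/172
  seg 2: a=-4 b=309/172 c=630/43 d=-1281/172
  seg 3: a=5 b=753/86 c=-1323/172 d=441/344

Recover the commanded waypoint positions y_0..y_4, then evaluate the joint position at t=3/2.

y_0=-1 y_1=1 y_2=-4 y_3=5 y_4=2
S(3/2) = -3051/1376

y_0 = S_0(0) = a_0 = -1
y_1 = S_1(0) = a_1 = 1
y_2 = S_2(0) = a_2 = -4
y_3 = S_3(0) = a_3 = 5
y_4 = S_3(2) = 2
t_q=3/2 is in segment 1 (τ=1/2); S_1(τ)=-3051/1376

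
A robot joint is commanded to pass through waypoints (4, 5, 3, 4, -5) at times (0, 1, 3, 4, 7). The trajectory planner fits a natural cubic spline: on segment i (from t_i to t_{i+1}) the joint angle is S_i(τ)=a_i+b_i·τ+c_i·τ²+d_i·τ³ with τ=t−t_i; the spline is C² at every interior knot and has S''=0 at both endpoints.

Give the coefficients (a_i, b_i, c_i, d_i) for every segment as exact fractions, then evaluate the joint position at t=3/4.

  seg 0: a=4 b=192/125 c=0 d=-67/125
  seg 1: a=5 b=-9/125 c=-201/125 d=143/250
  seg 2: a=3 b=9/25 c=228/125 d=-148/125
  seg 3: a=4 b=57/125 c=-216/125 d=24/125
S(3/4) = 39407/8000

Δ: Δ0=1, Δ1=-1, Δ2=1, Δ3=-3
row 1: diag=6, rhs=-12; c'=1/3, d'=-2
row 2: denom=6−2·1/3=16/3; d'=(12−2·-2)/(16/3)=3
row 3: denom=8−1·3/16=125/16; d'=(-24−1·3)/(125/16)=-432/125
back: M3=-432/125
back: M2=3−3/16·-432/125=456/125
back: M1=-2−1/3·456/125=-402/125
M: M0=0, M1=-402/125, M2=456/125, M3=-432/125, M4=0
seg 0: a=4, c=M0/2=0, d=(M1−M0)/(6·1)=-67/125, b=Δ0−h0·(2M0+M1)/6=192/125
seg 1: a=5, c=M1/2=-201/125, d=(M2−M1)/(6·2)=143/250, b=Δ1−h1·(2M1+M2)/6=-9/125
seg 2: a=3, c=M2/2=228/125, d=(M3−M2)/(6·1)=-148/125, b=Δ2−h2·(2M2+M3)/6=9/25
seg 3: a=4, c=M3/2=-216/125, d=(M4−M3)/(6·3)=24/125, b=Δ3−h3·(2M3+M4)/6=57/125
t_q=3/4 → seg 0, τ=3/4; S=4+192/125·τ+0·τ²+-67/125·τ³=39407/8000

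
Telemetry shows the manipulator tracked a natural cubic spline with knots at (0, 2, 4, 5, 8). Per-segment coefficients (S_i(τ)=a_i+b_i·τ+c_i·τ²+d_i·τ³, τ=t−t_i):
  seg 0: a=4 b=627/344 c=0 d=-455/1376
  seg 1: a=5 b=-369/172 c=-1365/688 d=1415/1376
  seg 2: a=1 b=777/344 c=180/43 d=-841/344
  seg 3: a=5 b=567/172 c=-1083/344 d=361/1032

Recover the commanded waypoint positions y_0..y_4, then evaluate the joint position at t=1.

y_0=4 y_1=5 y_2=1 y_3=5 y_4=-4
S(1) = 7557/1376

y_0 = S_0(0) = a_0 = 4
y_1 = S_1(0) = a_1 = 5
y_2 = S_2(0) = a_2 = 1
y_3 = S_3(0) = a_3 = 5
y_4 = S_3(3) = -4
t_q=1 is in segment 0 (τ=1); S_0(τ)=7557/1376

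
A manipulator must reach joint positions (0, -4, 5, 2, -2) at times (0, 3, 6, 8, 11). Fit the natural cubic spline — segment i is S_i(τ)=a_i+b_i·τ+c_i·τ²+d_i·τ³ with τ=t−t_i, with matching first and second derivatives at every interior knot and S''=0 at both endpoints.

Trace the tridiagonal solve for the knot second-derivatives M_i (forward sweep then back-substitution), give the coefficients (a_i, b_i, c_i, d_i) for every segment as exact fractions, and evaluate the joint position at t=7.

  seg 0: a=0 b=-512/177 c=0 d=92/531
  seg 1: a=-4 b=316/177 c=92/59 d=-613/1593
  seg 2: a=5 b=133/177 c=-337/177 d=551/1416
  seg 3: a=2 b=-259/118 c=305/708 d=-305/6372
S(7) = 5999/1416

Δ: Δ0=-4/3, Δ1=3, Δ2=-3/2, Δ3=-4/3
row 1: diag=12, rhs=26; c'=1/4, d'=13/6
row 2: denom=10−3·1/4=37/4; d'=(-27−3·13/6)/(37/4)=-134/37
row 3: denom=10−2·8/37=354/37; d'=(1−2·-134/37)/(354/37)=305/354
back: M3=305/354
back: M2=-134/37−8/37·305/354=-674/177
back: M1=13/6−1/4·-674/177=184/59
M: M0=0, M1=184/59, M2=-674/177, M3=305/354, M4=0
seg 0: a=0, c=M0/2=0, d=(M1−M0)/(6·3)=92/531, b=Δ0−h0·(2M0+M1)/6=-512/177
seg 1: a=-4, c=M1/2=92/59, d=(M2−M1)/(6·3)=-613/1593, b=Δ1−h1·(2M1+M2)/6=316/177
seg 2: a=5, c=M2/2=-337/177, d=(M3−M2)/(6·2)=551/1416, b=Δ2−h2·(2M2+M3)/6=133/177
seg 3: a=2, c=M3/2=305/708, d=(M4−M3)/(6·3)=-305/6372, b=Δ3−h3·(2M3+M4)/6=-259/118
t_q=7 → seg 2, τ=1; S=5+133/177·τ+-337/177·τ²+551/1416·τ³=5999/1416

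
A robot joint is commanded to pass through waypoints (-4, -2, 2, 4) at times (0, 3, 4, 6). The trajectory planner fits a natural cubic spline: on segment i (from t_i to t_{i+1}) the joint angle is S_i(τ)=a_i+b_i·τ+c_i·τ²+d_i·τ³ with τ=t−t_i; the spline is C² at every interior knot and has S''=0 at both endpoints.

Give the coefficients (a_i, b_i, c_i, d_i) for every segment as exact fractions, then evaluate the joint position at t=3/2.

Δ: Δ0=2/3, Δ1=4, Δ2=1
row 1: diag=8, rhs=20; c'=1/8, d'=5/2
row 2: denom=6−1·1/8=47/8; d'=(-18−1·5/2)/(47/8)=-164/47
back: M2=-164/47
back: M1=5/2−1/8·-164/47=138/47
M: M0=0, M1=138/47, M2=-164/47, M3=0
seg 0: a=-4, c=M0/2=0, d=(M1−M0)/(6·3)=23/141, b=Δ0−h0·(2M0+M1)/6=-113/141
seg 1: a=-2, c=M1/2=69/47, d=(M2−M1)/(6·1)=-151/141, b=Δ1−h1·(2M1+M2)/6=508/141
seg 2: a=2, c=M2/2=-82/47, d=(M3−M2)/(6·2)=41/141, b=Δ2−h2·(2M2+M3)/6=469/141
t_q=3/2 → seg 0, τ=3/2; S=-4+-113/141·τ+0·τ²+23/141·τ³=-1749/376

  seg 0: a=-4 b=-113/141 c=0 d=23/141
  seg 1: a=-2 b=508/141 c=69/47 d=-151/141
  seg 2: a=2 b=469/141 c=-82/47 d=41/141
S(3/2) = -1749/376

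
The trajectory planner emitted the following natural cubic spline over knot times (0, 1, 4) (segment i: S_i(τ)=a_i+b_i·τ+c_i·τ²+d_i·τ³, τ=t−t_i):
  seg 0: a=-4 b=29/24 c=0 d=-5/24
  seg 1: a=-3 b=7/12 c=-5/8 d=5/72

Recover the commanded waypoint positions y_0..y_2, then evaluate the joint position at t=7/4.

y_0=-4 y_1=-3 y_2=-5
S(7/4) = -1477/512

y_0 = S_0(0) = a_0 = -4
y_1 = S_1(0) = a_1 = -3
y_2 = S_1(3) = -5
t_q=7/4 is in segment 1 (τ=3/4); S_1(τ)=-1477/512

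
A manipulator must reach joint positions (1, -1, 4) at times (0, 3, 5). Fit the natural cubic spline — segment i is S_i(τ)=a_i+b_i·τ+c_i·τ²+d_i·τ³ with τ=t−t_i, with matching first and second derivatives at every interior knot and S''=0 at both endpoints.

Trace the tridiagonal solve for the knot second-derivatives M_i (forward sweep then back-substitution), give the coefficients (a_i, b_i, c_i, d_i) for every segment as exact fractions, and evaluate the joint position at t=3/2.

  seg 0: a=1 b=-97/60 c=0 d=19/180
  seg 1: a=-1 b=37/30 c=19/20 d=-19/120
S(3/2) = -171/160

Δ: Δ0=-2/3, Δ1=5/2
row 1: diag=10, rhs=19; c'=1/5, d'=19/10
back: M1=19/10
M: M0=0, M1=19/10, M2=0
seg 0: a=1, c=M0/2=0, d=(M1−M0)/(6·3)=19/180, b=Δ0−h0·(2M0+M1)/6=-97/60
seg 1: a=-1, c=M1/2=19/20, d=(M2−M1)/(6·2)=-19/120, b=Δ1−h1·(2M1+M2)/6=37/30
t_q=3/2 → seg 0, τ=3/2; S=1+-97/60·τ+0·τ²+19/180·τ³=-171/160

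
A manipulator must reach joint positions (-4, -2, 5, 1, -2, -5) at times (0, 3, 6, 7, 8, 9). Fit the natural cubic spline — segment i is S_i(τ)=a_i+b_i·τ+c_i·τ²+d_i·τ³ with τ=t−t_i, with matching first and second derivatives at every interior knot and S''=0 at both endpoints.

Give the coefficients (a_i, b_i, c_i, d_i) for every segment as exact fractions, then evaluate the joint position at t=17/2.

Δ: Δ0=2/3, Δ1=7/3, Δ2=-4, Δ3=-3, Δ4=-3
row 1: diag=12, rhs=10; c'=1/4, d'=5/6
row 2: denom=8−3·1/4=29/4; d'=(-38−3·5/6)/(29/4)=-162/29
row 3: denom=4−1·4/29=112/29; d'=(6−1·-162/29)/(112/29)=3
row 4: denom=4−1·29/112=419/112; d'=(0−1·3)/(419/112)=-336/419
back: M4=-336/419
back: M3=3−29/112·-336/419=1344/419
back: M2=-162/29−4/29·1344/419=-2526/419
back: M1=5/6−1/4·-2526/419=2942/1257
M: M0=0, M1=2942/1257, M2=-2526/419, M3=1344/419, M4=-336/419, M5=0
seg 0: a=-4, c=M0/2=0, d=(M1−M0)/(6·3)=1471/11313, b=Δ0−h0·(2M0+M1)/6=-211/419
seg 1: a=-2, c=M1/2=1471/1257, d=(M2−M1)/(6·3)=-5260/11313, b=Δ1−h1·(2M1+M2)/6=1260/419
seg 2: a=5, c=M2/2=-1263/419, d=(M3−M2)/(6·1)=645/419, b=Δ2−h2·(2M2+M3)/6=-1058/419
seg 3: a=1, c=M3/2=672/419, d=(M4−M3)/(6·1)=-280/419, b=Δ3−h3·(2M3+M4)/6=-1649/419
seg 4: a=-2, c=M4/2=-168/419, d=(M5−M4)/(6·1)=56/419, b=Δ4−h4·(2M4+M5)/6=-1145/419
t_q=17/2 → seg 4, τ=1/2; S=-2+-1145/419·τ+-168/419·τ²+56/419·τ³=-2891/838

  seg 0: a=-4 b=-211/419 c=0 d=1471/11313
  seg 1: a=-2 b=1260/419 c=1471/1257 d=-5260/11313
  seg 2: a=5 b=-1058/419 c=-1263/419 d=645/419
  seg 3: a=1 b=-1649/419 c=672/419 d=-280/419
  seg 4: a=-2 b=-1145/419 c=-168/419 d=56/419
S(17/2) = -2891/838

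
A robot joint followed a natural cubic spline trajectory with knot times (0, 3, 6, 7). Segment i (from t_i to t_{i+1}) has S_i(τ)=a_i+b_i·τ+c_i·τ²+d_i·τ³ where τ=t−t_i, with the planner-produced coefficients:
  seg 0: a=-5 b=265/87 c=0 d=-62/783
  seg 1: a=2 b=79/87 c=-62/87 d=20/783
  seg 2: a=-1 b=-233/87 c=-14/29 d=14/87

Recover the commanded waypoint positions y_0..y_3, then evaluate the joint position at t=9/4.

y_0 = S_0(0) = a_0 = -5
y_1 = S_1(0) = a_1 = 2
y_2 = S_2(0) = a_2 = -1
y_3 = S_2(1) = -4
t_q=9/4 is in segment 0 (τ=9/4); S_0(τ)=883/928

y_0=-5 y_1=2 y_2=-1 y_3=-4
S(9/4) = 883/928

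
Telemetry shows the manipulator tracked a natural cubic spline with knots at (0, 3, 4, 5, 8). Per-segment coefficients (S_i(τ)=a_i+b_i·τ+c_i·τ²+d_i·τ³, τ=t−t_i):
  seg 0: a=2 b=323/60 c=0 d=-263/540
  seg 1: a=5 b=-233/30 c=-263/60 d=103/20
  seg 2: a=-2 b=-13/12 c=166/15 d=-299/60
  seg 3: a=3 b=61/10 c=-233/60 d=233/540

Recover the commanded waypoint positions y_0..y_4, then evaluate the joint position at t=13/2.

y_0 = S_0(0) = a_0 = 2
y_1 = S_1(0) = a_1 = 5
y_2 = S_2(0) = a_2 = -2
y_3 = S_3(0) = a_3 = 3
y_4 = S_3(3) = -2
t_q=13/2 is in segment 3 (τ=3/2); S_3(τ)=779/160

y_0=2 y_1=5 y_2=-2 y_3=3 y_4=-2
S(13/2) = 779/160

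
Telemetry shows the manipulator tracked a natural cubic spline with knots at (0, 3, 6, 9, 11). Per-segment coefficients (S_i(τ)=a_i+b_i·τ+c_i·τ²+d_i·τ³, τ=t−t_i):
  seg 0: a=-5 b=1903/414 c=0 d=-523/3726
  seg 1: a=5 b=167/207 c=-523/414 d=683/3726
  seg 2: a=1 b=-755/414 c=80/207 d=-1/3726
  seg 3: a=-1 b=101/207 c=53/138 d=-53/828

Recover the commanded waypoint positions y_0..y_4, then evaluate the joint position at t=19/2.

y_0=-5 y_1=5 y_2=1 y_3=-1 y_4=1
S(19/2) = -1475/2208

y_0 = S_0(0) = a_0 = -5
y_1 = S_1(0) = a_1 = 5
y_2 = S_2(0) = a_2 = 1
y_3 = S_3(0) = a_3 = -1
y_4 = S_3(2) = 1
t_q=19/2 is in segment 3 (τ=1/2); S_3(τ)=-1475/2208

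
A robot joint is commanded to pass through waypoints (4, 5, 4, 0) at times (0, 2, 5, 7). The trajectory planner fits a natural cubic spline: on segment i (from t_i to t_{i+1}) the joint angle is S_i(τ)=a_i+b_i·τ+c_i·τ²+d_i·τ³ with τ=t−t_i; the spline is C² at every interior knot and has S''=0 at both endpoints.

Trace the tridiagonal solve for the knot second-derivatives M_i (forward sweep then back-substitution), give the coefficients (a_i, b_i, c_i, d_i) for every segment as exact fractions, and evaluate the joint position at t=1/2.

Δ: Δ0=1/2, Δ1=-1/3, Δ2=-2
row 1: diag=10, rhs=-5; c'=3/10, d'=-1/2
row 2: denom=10−3·3/10=91/10; d'=(-10−3·-1/2)/(91/10)=-85/91
back: M2=-85/91
back: M1=-1/2−3/10·-85/91=-20/91
M: M0=0, M1=-20/91, M2=-85/91, M3=0
seg 0: a=4, c=M0/2=0, d=(M1−M0)/(6·2)=-5/273, b=Δ0−h0·(2M0+M1)/6=313/546
seg 1: a=5, c=M1/2=-10/91, d=(M2−M1)/(6·3)=-5/126, b=Δ1−h1·(2M1+M2)/6=193/546
seg 2: a=4, c=M2/2=-85/182, d=(M3−M2)/(6·2)=85/1092, b=Δ2−h2·(2M2+M3)/6=-376/273
t_q=1/2 → seg 0, τ=1/2; S=4+313/546·τ+0·τ²+-5/273·τ³=3119/728

  seg 0: a=4 b=313/546 c=0 d=-5/273
  seg 1: a=5 b=193/546 c=-10/91 d=-5/126
  seg 2: a=4 b=-376/273 c=-85/182 d=85/1092
S(1/2) = 3119/728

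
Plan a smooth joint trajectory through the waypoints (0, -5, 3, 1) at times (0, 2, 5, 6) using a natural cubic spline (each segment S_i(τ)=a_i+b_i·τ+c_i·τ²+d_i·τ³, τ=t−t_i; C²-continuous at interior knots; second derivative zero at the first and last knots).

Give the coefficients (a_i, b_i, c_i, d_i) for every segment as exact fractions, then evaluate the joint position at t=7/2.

Δ: Δ0=-5/2, Δ1=8/3, Δ2=-2
row 1: diag=10, rhs=31; c'=3/10, d'=31/10
row 2: denom=8−3·3/10=71/10; d'=(-28−3·31/10)/(71/10)=-373/71
back: M2=-373/71
back: M1=31/10−3/10·-373/71=332/71
M: M0=0, M1=332/71, M2=-373/71, M3=0
seg 0: a=0, c=M0/2=0, d=(M1−M0)/(6·2)=83/213, b=Δ0−h0·(2M0+M1)/6=-1729/426
seg 1: a=-5, c=M1/2=166/71, d=(M2−M1)/(6·3)=-235/426, b=Δ1−h1·(2M1+M2)/6=263/426
seg 2: a=3, c=M2/2=-373/142, d=(M3−M2)/(6·1)=373/426, b=Δ2−h2·(2M2+M3)/6=-53/213
t_q=7/2 → seg 1, τ=3/2; S=-5+263/426·τ+166/71·τ²+-235/426·τ³=-767/1136

  seg 0: a=0 b=-1729/426 c=0 d=83/213
  seg 1: a=-5 b=263/426 c=166/71 d=-235/426
  seg 2: a=3 b=-53/213 c=-373/142 d=373/426
S(7/2) = -767/1136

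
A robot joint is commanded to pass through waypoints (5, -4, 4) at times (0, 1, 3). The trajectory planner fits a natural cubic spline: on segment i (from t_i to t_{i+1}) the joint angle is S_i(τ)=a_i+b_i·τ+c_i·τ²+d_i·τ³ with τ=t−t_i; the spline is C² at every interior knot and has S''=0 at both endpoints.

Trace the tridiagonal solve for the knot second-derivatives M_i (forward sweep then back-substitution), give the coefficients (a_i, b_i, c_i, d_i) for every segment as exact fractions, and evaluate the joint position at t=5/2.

Δ: Δ0=-9, Δ1=4
row 1: diag=6, rhs=78; c'=1/3, d'=13
back: M1=13
M: M0=0, M1=13, M2=0
seg 0: a=5, c=M0/2=0, d=(M1−M0)/(6·1)=13/6, b=Δ0−h0·(2M0+M1)/6=-67/6
seg 1: a=-4, c=M1/2=13/2, d=(M2−M1)/(6·2)=-13/12, b=Δ1−h1·(2M1+M2)/6=-14/3
t_q=5/2 → seg 1, τ=3/2; S=-4+-14/3·τ+13/2·τ²+-13/12·τ³=-1/32

  seg 0: a=5 b=-67/6 c=0 d=13/6
  seg 1: a=-4 b=-14/3 c=13/2 d=-13/12
S(5/2) = -1/32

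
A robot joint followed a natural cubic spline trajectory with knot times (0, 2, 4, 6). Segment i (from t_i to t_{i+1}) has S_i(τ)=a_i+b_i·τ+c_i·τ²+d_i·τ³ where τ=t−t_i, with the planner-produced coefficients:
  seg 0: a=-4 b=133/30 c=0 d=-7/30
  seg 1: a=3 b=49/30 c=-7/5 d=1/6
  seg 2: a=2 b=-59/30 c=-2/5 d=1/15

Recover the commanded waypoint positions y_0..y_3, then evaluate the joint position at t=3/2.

y_0 = S_0(0) = a_0 = -4
y_1 = S_1(0) = a_1 = 3
y_2 = S_2(0) = a_2 = 2
y_3 = S_2(2) = -3
t_q=3/2 is in segment 0 (τ=3/2); S_0(τ)=149/80

y_0=-4 y_1=3 y_2=2 y_3=-3
S(3/2) = 149/80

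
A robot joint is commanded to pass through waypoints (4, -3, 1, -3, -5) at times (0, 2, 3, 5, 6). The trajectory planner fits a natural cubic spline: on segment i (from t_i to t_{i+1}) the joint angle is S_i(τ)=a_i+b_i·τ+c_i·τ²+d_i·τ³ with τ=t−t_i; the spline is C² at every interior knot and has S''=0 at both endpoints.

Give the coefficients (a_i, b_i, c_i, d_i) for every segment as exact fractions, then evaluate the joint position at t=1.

Δ: Δ0=-7/2, Δ1=4, Δ2=-2, Δ3=-2
row 1: diag=6, rhs=45; c'=1/6, d'=15/2
row 2: denom=6−1·1/6=35/6; d'=(-36−1·15/2)/(35/6)=-261/35
row 3: denom=6−2·12/35=186/35; d'=(0−2·-261/35)/(186/35)=87/31
back: M3=87/31
back: M2=-261/35−12/35·87/31=-261/31
back: M1=15/2−1/6·-261/31=276/31
M: M0=0, M1=276/31, M2=-261/31, M3=87/31, M4=0
seg 0: a=4, c=M0/2=0, d=(M1−M0)/(6·2)=23/31, b=Δ0−h0·(2M0+M1)/6=-401/62
seg 1: a=-3, c=M1/2=138/31, d=(M2−M1)/(6·1)=-179/62, b=Δ1−h1·(2M1+M2)/6=151/62
seg 2: a=1, c=M2/2=-261/62, d=(M3−M2)/(6·2)=29/31, b=Δ2−h2·(2M2+M3)/6=83/31
seg 3: a=-3, c=M3/2=87/62, d=(M4−M3)/(6·1)=-29/62, b=Δ3−h3·(2M3+M4)/6=-91/31
t_q=1 → seg 0, τ=1; S=4+-401/62·τ+0·τ²+23/31·τ³=-107/62

  seg 0: a=4 b=-401/62 c=0 d=23/31
  seg 1: a=-3 b=151/62 c=138/31 d=-179/62
  seg 2: a=1 b=83/31 c=-261/62 d=29/31
  seg 3: a=-3 b=-91/31 c=87/62 d=-29/62
S(1) = -107/62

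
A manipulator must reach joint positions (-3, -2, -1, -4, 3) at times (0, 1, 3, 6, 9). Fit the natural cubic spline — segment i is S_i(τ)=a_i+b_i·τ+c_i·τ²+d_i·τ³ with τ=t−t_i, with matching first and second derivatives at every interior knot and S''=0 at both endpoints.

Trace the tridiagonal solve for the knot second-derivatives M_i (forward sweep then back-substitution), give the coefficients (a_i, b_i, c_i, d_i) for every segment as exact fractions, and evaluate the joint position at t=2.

  seg 0: a=-3 b=1235/1236 c=0 d=1/1236
  seg 1: a=-2 b=619/618 c=1/412 d=-313/2472
  seg 2: a=-1 b=-157/309 c=-78/103 d=550/2781
  seg 3: a=-4 b=89/309 c=316/309 d=-316/2781
S(2) = -925/824

Δ: Δ0=1, Δ1=1/2, Δ2=-1, Δ3=7/3
row 1: diag=6, rhs=-3; c'=1/3, d'=-1/2
row 2: denom=10−2·1/3=28/3; d'=(-9−2·-1/2)/(28/3)=-6/7
row 3: denom=12−3·9/28=309/28; d'=(20−3·-6/7)/(309/28)=632/309
back: M3=632/309
back: M2=-6/7−9/28·632/309=-156/103
back: M1=-1/2−1/3·-156/103=1/206
M: M0=0, M1=1/206, M2=-156/103, M3=632/309, M4=0
seg 0: a=-3, c=M0/2=0, d=(M1−M0)/(6·1)=1/1236, b=Δ0−h0·(2M0+M1)/6=1235/1236
seg 1: a=-2, c=M1/2=1/412, d=(M2−M1)/(6·2)=-313/2472, b=Δ1−h1·(2M1+M2)/6=619/618
seg 2: a=-1, c=M2/2=-78/103, d=(M3−M2)/(6·3)=550/2781, b=Δ2−h2·(2M2+M3)/6=-157/309
seg 3: a=-4, c=M3/2=316/309, d=(M4−M3)/(6·3)=-316/2781, b=Δ3−h3·(2M3+M4)/6=89/309
t_q=2 → seg 1, τ=1; S=-2+619/618·τ+1/412·τ²+-313/2472·τ³=-925/824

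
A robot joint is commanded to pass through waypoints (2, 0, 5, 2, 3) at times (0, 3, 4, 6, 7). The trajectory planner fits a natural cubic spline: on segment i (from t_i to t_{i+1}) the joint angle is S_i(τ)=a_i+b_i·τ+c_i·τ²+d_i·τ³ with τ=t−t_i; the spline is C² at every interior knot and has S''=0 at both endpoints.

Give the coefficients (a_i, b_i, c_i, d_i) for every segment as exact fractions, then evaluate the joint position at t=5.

  seg 0: a=2 b=-1264/375 c=0 d=338/1125
  seg 1: a=0 b=1778/375 c=338/125 d=-917/375
  seg 2: a=5 b=211/75 c=-579/125 d=3713/3000
  seg 3: a=2 b=-647/750 c=1397/500 d=-1397/1500
S(5) = 4419/1000

Δ: Δ0=-2/3, Δ1=5, Δ2=-3/2, Δ3=1
row 1: diag=8, rhs=34; c'=1/8, d'=17/4
row 2: denom=6−1·1/8=47/8; d'=(-39−1·17/4)/(47/8)=-346/47
row 3: denom=6−2·16/47=250/47; d'=(15−2·-346/47)/(250/47)=1397/250
back: M3=1397/250
back: M2=-346/47−16/47·1397/250=-1158/125
back: M1=17/4−1/8·-1158/125=676/125
M: M0=0, M1=676/125, M2=-1158/125, M3=1397/250, M4=0
seg 0: a=2, c=M0/2=0, d=(M1−M0)/(6·3)=338/1125, b=Δ0−h0·(2M0+M1)/6=-1264/375
seg 1: a=0, c=M1/2=338/125, d=(M2−M1)/(6·1)=-917/375, b=Δ1−h1·(2M1+M2)/6=1778/375
seg 2: a=5, c=M2/2=-579/125, d=(M3−M2)/(6·2)=3713/3000, b=Δ2−h2·(2M2+M3)/6=211/75
seg 3: a=2, c=M3/2=1397/500, d=(M4−M3)/(6·1)=-1397/1500, b=Δ3−h3·(2M3+M4)/6=-647/750
t_q=5 → seg 2, τ=1; S=5+211/75·τ+-579/125·τ²+3713/3000·τ³=4419/1000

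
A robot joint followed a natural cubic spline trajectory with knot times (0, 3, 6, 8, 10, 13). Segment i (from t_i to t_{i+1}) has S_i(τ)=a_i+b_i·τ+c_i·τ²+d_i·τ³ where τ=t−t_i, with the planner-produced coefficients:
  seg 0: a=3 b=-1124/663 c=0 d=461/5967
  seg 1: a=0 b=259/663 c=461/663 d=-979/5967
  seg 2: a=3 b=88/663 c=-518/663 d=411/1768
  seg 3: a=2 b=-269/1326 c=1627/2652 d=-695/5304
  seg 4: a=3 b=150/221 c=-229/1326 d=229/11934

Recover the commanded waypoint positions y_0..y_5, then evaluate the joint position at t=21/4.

y_0 = S_0(0) = a_0 = 3
y_1 = S_1(0) = a_1 = 0
y_2 = S_2(0) = a_2 = 3
y_3 = S_3(0) = a_3 = 2
y_4 = S_4(0) = a_4 = 3
y_5 = S_4(3) = 4
t_q=21/4 is in segment 1 (τ=9/4); S_1(τ)=35787/14144

y_0=3 y_1=0 y_2=3 y_3=2 y_4=3 y_5=4
S(21/4) = 35787/14144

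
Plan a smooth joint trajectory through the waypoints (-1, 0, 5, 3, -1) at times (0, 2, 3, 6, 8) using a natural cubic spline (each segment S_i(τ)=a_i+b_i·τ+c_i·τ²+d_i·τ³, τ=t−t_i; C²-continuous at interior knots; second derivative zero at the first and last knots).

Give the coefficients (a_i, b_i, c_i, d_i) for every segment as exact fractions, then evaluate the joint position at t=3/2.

Δ: Δ0=1/2, Δ1=5, Δ2=-2/3, Δ3=-2
row 1: diag=6, rhs=27; c'=1/6, d'=9/2
row 2: denom=8−1·1/6=47/6; d'=(-34−1·9/2)/(47/6)=-231/47
row 3: denom=10−3·18/47=416/47; d'=(-8−3·-231/47)/(416/47)=317/416
back: M3=317/416
back: M2=-231/47−18/47·317/416=-1083/208
back: M1=9/2−1/6·-1083/208=2233/416
M: M0=0, M1=2233/416, M2=-1083/208, M3=317/416, M4=0
seg 0: a=-1, c=M0/2=0, d=(M1−M0)/(6·2)=2233/4992, b=Δ0−h0·(2M0+M1)/6=-1609/1248
seg 1: a=0, c=M1/2=2233/832, d=(M2−M1)/(6·1)=-4399/2496, b=Δ1−h1·(2M1+M2)/6=2545/624
seg 2: a=5, c=M2/2=-1083/416, d=(M3−M2)/(6·3)=191/576, b=Δ2−h2·(2M2+M3)/6=10381/2496
seg 3: a=3, c=M3/2=317/832, d=(M4−M3)/(6·2)=-317/4992, b=Δ3−h3·(2M3+M4)/6=-1565/624
t_q=3/2 → seg 0, τ=3/2; S=-1+-1609/1248·τ+0·τ²+2233/4992·τ³=-18959/13312

  seg 0: a=-1 b=-1609/1248 c=0 d=2233/4992
  seg 1: a=0 b=2545/624 c=2233/832 d=-4399/2496
  seg 2: a=5 b=10381/2496 c=-1083/416 d=191/576
  seg 3: a=3 b=-1565/624 c=317/832 d=-317/4992
S(3/2) = -18959/13312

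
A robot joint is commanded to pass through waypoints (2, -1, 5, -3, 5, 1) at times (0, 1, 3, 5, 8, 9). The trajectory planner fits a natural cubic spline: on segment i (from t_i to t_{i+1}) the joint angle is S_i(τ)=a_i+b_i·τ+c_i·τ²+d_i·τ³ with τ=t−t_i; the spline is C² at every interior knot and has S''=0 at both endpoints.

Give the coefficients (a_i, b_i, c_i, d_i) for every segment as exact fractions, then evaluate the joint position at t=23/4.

Δ: Δ0=-3, Δ1=3, Δ2=-4, Δ3=8/3, Δ4=-4
row 1: diag=6, rhs=36; c'=1/3, d'=6
row 2: denom=8−2·1/3=22/3; d'=(-42−2·6)/(22/3)=-81/11
row 3: denom=10−2·3/11=104/11; d'=(40−2·-81/11)/(104/11)=301/52
row 4: denom=8−3·33/104=733/104; d'=(-40−3·301/52)/(733/104)=-5966/733
back: M4=-5966/733
back: M3=301/52−33/104·-5966/733=6136/733
back: M2=-81/11−3/11·6136/733=-7071/733
back: M1=6−1/3·-7071/733=6755/733
M: M0=0, M1=6755/733, M2=-7071/733, M3=6136/733, M4=-5966/733, M5=0
seg 0: a=2, c=M0/2=0, d=(M1−M0)/(6·1)=6755/4398, b=Δ0−h0·(2M0+M1)/6=-19949/4398
seg 1: a=-1, c=M1/2=6755/1466, d=(M2−M1)/(6·2)=-6913/4398, b=Δ1−h1·(2M1+M2)/6=158/2199
seg 2: a=5, c=M2/2=-7071/1466, d=(M3−M2)/(6·2)=13207/8796, b=Δ2−h2·(2M2+M3)/6=-790/2199
seg 3: a=-3, c=M3/2=3068/733, d=(M4−M3)/(6·3)=-2017/2199, b=Δ3−h3·(2M3+M4)/6=-3595/2199
seg 4: a=5, c=M4/2=-2983/733, d=(M5−M4)/(6·1)=2983/2199, b=Δ4−h4·(2M4+M5)/6=-2830/2199
t_q=23/4 → seg 3, τ=3/4; S=-3+-3595/2199·τ+3068/733·τ²+-2017/2199·τ³=-105961/46912

  seg 0: a=2 b=-19949/4398 c=0 d=6755/4398
  seg 1: a=-1 b=158/2199 c=6755/1466 d=-6913/4398
  seg 2: a=5 b=-790/2199 c=-7071/1466 d=13207/8796
  seg 3: a=-3 b=-3595/2199 c=3068/733 d=-2017/2199
  seg 4: a=5 b=-2830/2199 c=-2983/733 d=2983/2199
S(23/4) = -105961/46912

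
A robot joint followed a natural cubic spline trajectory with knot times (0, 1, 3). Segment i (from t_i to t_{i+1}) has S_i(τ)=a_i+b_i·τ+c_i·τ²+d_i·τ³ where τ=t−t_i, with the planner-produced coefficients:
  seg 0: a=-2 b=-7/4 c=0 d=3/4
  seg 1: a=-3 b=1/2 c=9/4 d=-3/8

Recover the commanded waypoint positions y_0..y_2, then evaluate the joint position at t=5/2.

y_0=-2 y_1=-3 y_2=4
S(5/2) = 99/64

y_0 = S_0(0) = a_0 = -2
y_1 = S_1(0) = a_1 = -3
y_2 = S_1(2) = 4
t_q=5/2 is in segment 1 (τ=3/2); S_1(τ)=99/64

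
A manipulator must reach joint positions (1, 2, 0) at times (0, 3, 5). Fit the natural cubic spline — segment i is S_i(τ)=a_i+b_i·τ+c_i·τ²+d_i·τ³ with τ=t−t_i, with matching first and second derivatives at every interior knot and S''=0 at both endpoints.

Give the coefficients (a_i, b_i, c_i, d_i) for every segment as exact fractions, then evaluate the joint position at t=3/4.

  seg 0: a=1 b=11/15 c=0 d=-2/45
  seg 1: a=2 b=-7/15 c=-2/5 d=1/15
S(3/4) = 49/32

Δ: Δ0=1/3, Δ1=-1
row 1: diag=10, rhs=-8; c'=1/5, d'=-4/5
back: M1=-4/5
M: M0=0, M1=-4/5, M2=0
seg 0: a=1, c=M0/2=0, d=(M1−M0)/(6·3)=-2/45, b=Δ0−h0·(2M0+M1)/6=11/15
seg 1: a=2, c=M1/2=-2/5, d=(M2−M1)/(6·2)=1/15, b=Δ1−h1·(2M1+M2)/6=-7/15
t_q=3/4 → seg 0, τ=3/4; S=1+11/15·τ+0·τ²+-2/45·τ³=49/32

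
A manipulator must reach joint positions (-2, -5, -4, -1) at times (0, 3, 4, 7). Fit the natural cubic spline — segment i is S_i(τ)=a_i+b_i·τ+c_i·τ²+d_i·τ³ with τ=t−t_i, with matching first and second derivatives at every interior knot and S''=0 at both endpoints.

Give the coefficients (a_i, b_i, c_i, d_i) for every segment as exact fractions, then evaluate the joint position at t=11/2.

Δ: Δ0=-1, Δ1=1, Δ2=1
row 1: diag=8, rhs=12; c'=1/8, d'=3/2
row 2: denom=8−1·1/8=63/8; d'=(0−1·3/2)/(63/8)=-4/21
back: M2=-4/21
back: M1=3/2−1/8·-4/21=32/21
M: M0=0, M1=32/21, M2=-4/21, M3=0
seg 0: a=-2, c=M0/2=0, d=(M1−M0)/(6·3)=16/189, b=Δ0−h0·(2M0+M1)/6=-37/21
seg 1: a=-5, c=M1/2=16/21, d=(M2−M1)/(6·1)=-2/7, b=Δ1−h1·(2M1+M2)/6=11/21
seg 2: a=-4, c=M2/2=-2/21, d=(M3−M2)/(6·3)=2/189, b=Δ2−h2·(2M2+M3)/6=25/21
t_q=11/2 → seg 2, τ=3/2; S=-4+25/21·τ+-2/21·τ²+2/189·τ³=-67/28

  seg 0: a=-2 b=-37/21 c=0 d=16/189
  seg 1: a=-5 b=11/21 c=16/21 d=-2/7
  seg 2: a=-4 b=25/21 c=-2/21 d=2/189
S(11/2) = -67/28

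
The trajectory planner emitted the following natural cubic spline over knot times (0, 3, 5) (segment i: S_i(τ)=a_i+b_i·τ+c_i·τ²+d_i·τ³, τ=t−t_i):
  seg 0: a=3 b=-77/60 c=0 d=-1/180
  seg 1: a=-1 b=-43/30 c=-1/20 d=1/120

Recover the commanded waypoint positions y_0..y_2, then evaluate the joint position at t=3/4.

y_0 = S_0(0) = a_0 = 3
y_1 = S_1(0) = a_1 = -1
y_2 = S_1(2) = -4
t_q=3/4 is in segment 0 (τ=3/4); S_0(τ)=521/256

y_0=3 y_1=-1 y_2=-4
S(3/4) = 521/256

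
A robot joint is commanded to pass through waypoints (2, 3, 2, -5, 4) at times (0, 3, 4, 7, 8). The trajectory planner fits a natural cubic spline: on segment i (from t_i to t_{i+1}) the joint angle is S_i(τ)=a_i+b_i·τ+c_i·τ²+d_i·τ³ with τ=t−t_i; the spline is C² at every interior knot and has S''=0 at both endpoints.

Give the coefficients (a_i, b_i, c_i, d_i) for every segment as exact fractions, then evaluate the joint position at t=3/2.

Δ: Δ0=1/3, Δ1=-1, Δ2=-7/3, Δ3=9
row 1: diag=8, rhs=-8; c'=1/8, d'=-1
row 2: denom=8−1·1/8=63/8; d'=(-8−1·-1)/(63/8)=-8/9
row 3: denom=8−3·8/21=48/7; d'=(68−3·-8/9)/(48/7)=371/36
back: M3=371/36
back: M2=-8/9−8/21·371/36=-130/27
back: M1=-1−1/8·-130/27=-43/108
M: M0=0, M1=-43/108, M2=-130/27, M3=371/36, M4=0
seg 0: a=2, c=M0/2=0, d=(M1−M0)/(6·3)=-43/1944, b=Δ0−h0·(2M0+M1)/6=115/216
seg 1: a=3, c=M1/2=-43/216, d=(M2−M1)/(6·1)=-53/72, b=Δ1−h1·(2M1+M2)/6=-7/108
seg 2: a=2, c=M2/2=-65/27, d=(M3−M2)/(6·3)=1633/1944, b=Δ2−h2·(2M2+M3)/6=-577/216
seg 3: a=-5, c=M3/2=371/72, d=(M4−M3)/(6·1)=-371/216, b=Δ3−h3·(2M3+M4)/6=601/108
t_q=3/2 → seg 0, τ=3/2; S=2+115/216·τ+0·τ²+-43/1944·τ³=523/192

  seg 0: a=2 b=115/216 c=0 d=-43/1944
  seg 1: a=3 b=-7/108 c=-43/216 d=-53/72
  seg 2: a=2 b=-577/216 c=-65/27 d=1633/1944
  seg 3: a=-5 b=601/108 c=371/72 d=-371/216
S(3/2) = 523/192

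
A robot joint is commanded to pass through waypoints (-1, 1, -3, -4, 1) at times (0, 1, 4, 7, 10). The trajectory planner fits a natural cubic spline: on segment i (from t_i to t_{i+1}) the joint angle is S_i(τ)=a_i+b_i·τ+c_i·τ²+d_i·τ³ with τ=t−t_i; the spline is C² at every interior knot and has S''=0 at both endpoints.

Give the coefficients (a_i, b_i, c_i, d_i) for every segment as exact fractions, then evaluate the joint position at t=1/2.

Δ: Δ0=2, Δ1=-4/3, Δ2=-1/3, Δ3=5/3
row 1: diag=8, rhs=-20; c'=3/8, d'=-5/2
row 2: denom=12−3·3/8=87/8; d'=(6−3·-5/2)/(87/8)=36/29
row 3: denom=12−3·8/29=324/29; d'=(12−3·36/29)/(324/29)=20/27
back: M3=20/27
back: M2=36/29−8/29·20/27=28/27
back: M1=-5/2−3/8·28/27=-26/9
M: M0=0, M1=-26/9, M2=28/27, M3=20/27, M4=0
seg 0: a=-1, c=M0/2=0, d=(M1−M0)/(6·1)=-13/27, b=Δ0−h0·(2M0+M1)/6=67/27
seg 1: a=1, c=M1/2=-13/9, d=(M2−M1)/(6·3)=53/243, b=Δ1−h1·(2M1+M2)/6=28/27
seg 2: a=-3, c=M2/2=14/27, d=(M3−M2)/(6·3)=-4/243, b=Δ2−h2·(2M2+M3)/6=-47/27
seg 3: a=-4, c=M3/2=10/27, d=(M4−M3)/(6·3)=-10/243, b=Δ3−h3·(2M3+M4)/6=25/27
t_q=1/2 → seg 0, τ=1/2; S=-1+67/27·τ+0·τ²+-13/27·τ³=13/72

  seg 0: a=-1 b=67/27 c=0 d=-13/27
  seg 1: a=1 b=28/27 c=-13/9 d=53/243
  seg 2: a=-3 b=-47/27 c=14/27 d=-4/243
  seg 3: a=-4 b=25/27 c=10/27 d=-10/243
S(1/2) = 13/72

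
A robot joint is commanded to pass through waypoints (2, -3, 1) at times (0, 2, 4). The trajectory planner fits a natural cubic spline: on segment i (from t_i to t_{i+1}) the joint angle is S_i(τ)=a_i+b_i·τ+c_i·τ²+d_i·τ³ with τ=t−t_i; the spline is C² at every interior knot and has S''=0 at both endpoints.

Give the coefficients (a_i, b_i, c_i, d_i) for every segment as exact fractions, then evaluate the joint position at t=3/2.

Δ: Δ0=-5/2, Δ1=2
row 1: diag=8, rhs=27; c'=1/4, d'=27/8
back: M1=27/8
M: M0=0, M1=27/8, M2=0
seg 0: a=2, c=M0/2=0, d=(M1−M0)/(6·2)=9/32, b=Δ0−h0·(2M0+M1)/6=-29/8
seg 1: a=-3, c=M1/2=27/16, d=(M2−M1)/(6·2)=-9/32, b=Δ1−h1·(2M1+M2)/6=-1/4
t_q=3/2 → seg 0, τ=3/2; S=2+-29/8·τ+0·τ²+9/32·τ³=-637/256

  seg 0: a=2 b=-29/8 c=0 d=9/32
  seg 1: a=-3 b=-1/4 c=27/16 d=-9/32
S(3/2) = -637/256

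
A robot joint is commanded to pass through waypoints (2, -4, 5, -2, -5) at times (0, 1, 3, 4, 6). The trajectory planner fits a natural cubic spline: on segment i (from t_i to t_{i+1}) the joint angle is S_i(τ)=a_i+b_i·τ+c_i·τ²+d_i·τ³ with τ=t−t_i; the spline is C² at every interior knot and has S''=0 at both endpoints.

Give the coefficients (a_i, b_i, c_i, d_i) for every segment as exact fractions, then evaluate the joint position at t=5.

  seg 0: a=2 b=-3265/372 c=0 d=1033/372
  seg 1: a=-4 b=-83/186 c=1033/124 d=-2179/744
  seg 2: a=5 b=-211/93 c=-573/62 d=839/186
  seg 3: a=-2 b=-1343/186 c=133/31 d=-133/186
S(5) = -175/31

Δ: Δ0=-6, Δ1=9/2, Δ2=-7, Δ3=-3/2
row 1: diag=6, rhs=63; c'=1/3, d'=21/2
row 2: denom=6−2·1/3=16/3; d'=(-69−2·21/2)/(16/3)=-135/8
row 3: denom=6−1·3/16=93/16; d'=(33−1·-135/8)/(93/16)=266/31
back: M3=266/31
back: M2=-135/8−3/16·266/31=-573/31
back: M1=21/2−1/3·-573/31=1033/62
M: M0=0, M1=1033/62, M2=-573/31, M3=266/31, M4=0
seg 0: a=2, c=M0/2=0, d=(M1−M0)/(6·1)=1033/372, b=Δ0−h0·(2M0+M1)/6=-3265/372
seg 1: a=-4, c=M1/2=1033/124, d=(M2−M1)/(6·2)=-2179/744, b=Δ1−h1·(2M1+M2)/6=-83/186
seg 2: a=5, c=M2/2=-573/62, d=(M3−M2)/(6·1)=839/186, b=Δ2−h2·(2M2+M3)/6=-211/93
seg 3: a=-2, c=M3/2=133/31, d=(M4−M3)/(6·2)=-133/186, b=Δ3−h3·(2M3+M4)/6=-1343/186
t_q=5 → seg 3, τ=1; S=-2+-1343/186·τ+133/31·τ²+-133/186·τ³=-175/31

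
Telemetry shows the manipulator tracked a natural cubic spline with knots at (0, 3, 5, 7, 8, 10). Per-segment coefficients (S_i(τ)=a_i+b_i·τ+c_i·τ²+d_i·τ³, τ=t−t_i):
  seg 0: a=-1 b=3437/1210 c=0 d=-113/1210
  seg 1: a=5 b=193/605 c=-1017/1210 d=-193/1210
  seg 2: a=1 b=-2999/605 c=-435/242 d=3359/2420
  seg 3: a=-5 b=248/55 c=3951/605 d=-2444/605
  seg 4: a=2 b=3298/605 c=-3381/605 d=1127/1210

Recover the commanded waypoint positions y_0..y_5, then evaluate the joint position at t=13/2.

y_0=-1 y_1=5 y_2=1 y_3=-5 y_4=2 y_5=-2
S(13/2) = -112199/19360

y_0 = S_0(0) = a_0 = -1
y_1 = S_1(0) = a_1 = 5
y_2 = S_2(0) = a_2 = 1
y_3 = S_3(0) = a_3 = -5
y_4 = S_4(0) = a_4 = 2
y_5 = S_4(2) = -2
t_q=13/2 is in segment 2 (τ=3/2); S_2(τ)=-112199/19360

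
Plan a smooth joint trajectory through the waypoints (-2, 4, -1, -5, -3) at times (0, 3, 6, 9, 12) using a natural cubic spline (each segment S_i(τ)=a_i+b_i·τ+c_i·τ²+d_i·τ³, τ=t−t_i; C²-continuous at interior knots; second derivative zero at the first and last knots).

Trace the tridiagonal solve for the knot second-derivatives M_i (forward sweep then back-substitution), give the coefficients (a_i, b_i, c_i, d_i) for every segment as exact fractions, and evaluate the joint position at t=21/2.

Δ: Δ0=2, Δ1=-5/3, Δ2=-4/3, Δ3=2/3
row 1: diag=12, rhs=-22; c'=1/4, d'=-11/6
row 2: denom=12−3·1/4=45/4; d'=(2−3·-11/6)/(45/4)=2/3
row 3: denom=12−3·4/15=56/5; d'=(12−3·2/3)/(56/5)=25/28
back: M3=25/28
back: M2=2/3−4/15·25/28=3/7
back: M1=-11/6−1/4·3/7=-163/84
M: M0=0, M1=-163/84, M2=3/7, M3=25/28, M4=0
seg 0: a=-2, c=M0/2=0, d=(M1−M0)/(6·3)=-163/1512, b=Δ0−h0·(2M0+M1)/6=499/168
seg 1: a=4, c=M1/2=-163/168, d=(M2−M1)/(6·3)=199/1512, b=Δ1−h1·(2M1+M2)/6=5/84
seg 2: a=-1, c=M2/2=3/14, d=(M3−M2)/(6·3)=13/504, b=Δ2−h2·(2M2+M3)/6=-53/24
seg 3: a=-5, c=M3/2=25/56, d=(M4−M3)/(6·3)=-25/504, b=Δ3−h3·(2M3+M4)/6=-19/84
t_q=21/2 → seg 3, τ=3/2; S=-5+-19/84·τ+25/56·τ²+-25/504·τ³=-2017/448

  seg 0: a=-2 b=499/168 c=0 d=-163/1512
  seg 1: a=4 b=5/84 c=-163/168 d=199/1512
  seg 2: a=-1 b=-53/24 c=3/14 d=13/504
  seg 3: a=-5 b=-19/84 c=25/56 d=-25/504
S(21/2) = -2017/448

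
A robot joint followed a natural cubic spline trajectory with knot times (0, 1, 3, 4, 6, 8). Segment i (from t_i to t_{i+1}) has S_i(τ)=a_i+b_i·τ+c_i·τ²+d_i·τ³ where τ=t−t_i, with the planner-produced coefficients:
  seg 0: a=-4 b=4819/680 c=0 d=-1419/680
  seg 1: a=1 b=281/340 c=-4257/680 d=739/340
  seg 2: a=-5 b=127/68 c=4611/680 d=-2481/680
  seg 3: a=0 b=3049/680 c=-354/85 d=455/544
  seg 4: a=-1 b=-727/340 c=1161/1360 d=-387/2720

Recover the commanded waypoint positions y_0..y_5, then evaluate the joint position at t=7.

y_0=-4 y_1=1 y_2=-5 y_3=0 y_4=-1 y_5=-3
S(7) = -6601/2720

y_0 = S_0(0) = a_0 = -4
y_1 = S_1(0) = a_1 = 1
y_2 = S_2(0) = a_2 = -5
y_3 = S_3(0) = a_3 = 0
y_4 = S_4(0) = a_4 = -1
y_5 = S_4(2) = -3
t_q=7 is in segment 4 (τ=1); S_4(τ)=-6601/2720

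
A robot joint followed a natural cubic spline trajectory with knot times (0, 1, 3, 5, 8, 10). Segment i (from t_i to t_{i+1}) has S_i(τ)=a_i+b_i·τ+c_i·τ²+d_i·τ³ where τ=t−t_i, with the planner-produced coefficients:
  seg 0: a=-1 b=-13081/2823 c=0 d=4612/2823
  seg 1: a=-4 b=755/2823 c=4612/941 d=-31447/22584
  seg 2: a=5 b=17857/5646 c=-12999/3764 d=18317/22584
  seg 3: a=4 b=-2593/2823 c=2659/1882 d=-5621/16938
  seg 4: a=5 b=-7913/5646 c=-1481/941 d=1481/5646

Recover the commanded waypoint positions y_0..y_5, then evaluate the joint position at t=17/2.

y_0 = S_0(0) = a_0 = -1
y_1 = S_1(0) = a_1 = -4
y_2 = S_2(0) = a_2 = 5
y_3 = S_3(0) = a_3 = 4
y_4 = S_4(0) = a_4 = 5
y_5 = S_4(2) = -2
t_q=17/2 is in segment 4 (τ=1/2); S_4(τ)=59299/15056

y_0=-1 y_1=-4 y_2=5 y_3=4 y_4=5 y_5=-2
S(17/2) = 59299/15056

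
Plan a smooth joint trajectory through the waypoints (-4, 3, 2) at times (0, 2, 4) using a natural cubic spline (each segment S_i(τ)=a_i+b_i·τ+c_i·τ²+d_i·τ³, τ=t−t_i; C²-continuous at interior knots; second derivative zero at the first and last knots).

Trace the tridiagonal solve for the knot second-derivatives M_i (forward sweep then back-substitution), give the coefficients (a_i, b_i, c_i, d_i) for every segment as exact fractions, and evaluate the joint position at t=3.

  seg 0: a=-4 b=9/2 c=0 d=-1/4
  seg 1: a=3 b=3/2 c=-3/2 d=1/4
S(3) = 13/4

Δ: Δ0=7/2, Δ1=-1/2
row 1: diag=8, rhs=-24; c'=1/4, d'=-3
back: M1=-3
M: M0=0, M1=-3, M2=0
seg 0: a=-4, c=M0/2=0, d=(M1−M0)/(6·2)=-1/4, b=Δ0−h0·(2M0+M1)/6=9/2
seg 1: a=3, c=M1/2=-3/2, d=(M2−M1)/(6·2)=1/4, b=Δ1−h1·(2M1+M2)/6=3/2
t_q=3 → seg 1, τ=1; S=3+3/2·τ+-3/2·τ²+1/4·τ³=13/4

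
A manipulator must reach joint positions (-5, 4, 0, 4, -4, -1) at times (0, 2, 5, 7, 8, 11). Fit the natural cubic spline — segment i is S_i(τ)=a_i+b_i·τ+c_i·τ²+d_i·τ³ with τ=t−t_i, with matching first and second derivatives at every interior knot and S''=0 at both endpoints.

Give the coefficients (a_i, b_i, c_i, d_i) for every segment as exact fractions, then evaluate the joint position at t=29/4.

Δ: Δ0=9/2, Δ1=-4/3, Δ2=2, Δ3=-8, Δ4=1
row 1: diag=10, rhs=-35; c'=3/10, d'=-7/2
row 2: denom=10−3·3/10=91/10; d'=(20−3·-7/2)/(91/10)=305/91
row 3: denom=6−2·20/91=506/91; d'=(-60−2·305/91)/(506/91)=-3035/253
row 4: denom=8−1·91/506=3957/506; d'=(54−1·-3035/253)/(3957/506)=33394/3957
back: M4=33394/3957
back: M3=-3035/253−91/506·33394/3957=-53474/3957
back: M2=305/91−20/91·-53474/3957=25015/3957
back: M1=-7/2−3/10·25015/3957=-7118/1319
M: M0=0, M1=-7118/1319, M2=25015/3957, M3=-53474/3957, M4=33394/3957, M5=0
seg 0: a=-5, c=M0/2=0, d=(M1−M0)/(6·2)=-3559/7914, b=Δ0−h0·(2M0+M1)/6=49849/7914
seg 1: a=4, c=M1/2=-3559/1319, d=(M2−M1)/(6·3)=46369/71226, b=Δ1−h1·(2M1+M2)/6=7141/7914
seg 2: a=0, c=M2/2=25015/7914, d=(M3−M2)/(6·2)=-8721/5276, b=Δ2−h2·(2M2+M3)/6=9062/3957
seg 3: a=4, c=M3/2=-26737/3957, d=(M4−M3)/(6·1)=4826/1319, b=Δ3−h3·(2M3+M4)/6=-19397/3957
seg 4: a=-4, c=M4/2=16697/3957, d=(M5−M4)/(6·3)=-16697/35613, b=Δ4−h4·(2M4+M5)/6=-29437/3957
t_q=29/4 → seg 3, τ=1/4; S=4+-19397/3957·τ+-26737/3957·τ²+4826/1319·τ³=101695/42208

  seg 0: a=-5 b=49849/7914 c=0 d=-3559/7914
  seg 1: a=4 b=7141/7914 c=-3559/1319 d=46369/71226
  seg 2: a=0 b=9062/3957 c=25015/7914 d=-8721/5276
  seg 3: a=4 b=-19397/3957 c=-26737/3957 d=4826/1319
  seg 4: a=-4 b=-29437/3957 c=16697/3957 d=-16697/35613
S(29/4) = 101695/42208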